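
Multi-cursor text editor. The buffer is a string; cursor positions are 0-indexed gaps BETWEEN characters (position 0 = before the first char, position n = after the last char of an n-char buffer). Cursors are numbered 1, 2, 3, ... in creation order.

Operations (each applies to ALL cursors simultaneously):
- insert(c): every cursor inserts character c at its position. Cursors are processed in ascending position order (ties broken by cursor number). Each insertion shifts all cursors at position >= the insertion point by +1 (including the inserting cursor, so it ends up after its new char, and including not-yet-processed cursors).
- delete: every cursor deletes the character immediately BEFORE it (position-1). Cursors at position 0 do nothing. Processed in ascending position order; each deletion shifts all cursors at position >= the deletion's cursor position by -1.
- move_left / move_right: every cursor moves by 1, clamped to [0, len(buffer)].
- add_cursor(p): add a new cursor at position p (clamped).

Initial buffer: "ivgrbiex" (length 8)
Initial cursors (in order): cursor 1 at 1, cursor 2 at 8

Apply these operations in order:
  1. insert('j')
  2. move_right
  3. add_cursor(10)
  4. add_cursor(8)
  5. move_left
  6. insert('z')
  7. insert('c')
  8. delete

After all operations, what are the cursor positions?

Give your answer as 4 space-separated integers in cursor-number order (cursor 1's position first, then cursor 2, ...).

After op 1 (insert('j')): buffer="ijvgrbiexj" (len 10), cursors c1@2 c2@10, authorship .1.......2
After op 2 (move_right): buffer="ijvgrbiexj" (len 10), cursors c1@3 c2@10, authorship .1.......2
After op 3 (add_cursor(10)): buffer="ijvgrbiexj" (len 10), cursors c1@3 c2@10 c3@10, authorship .1.......2
After op 4 (add_cursor(8)): buffer="ijvgrbiexj" (len 10), cursors c1@3 c4@8 c2@10 c3@10, authorship .1.......2
After op 5 (move_left): buffer="ijvgrbiexj" (len 10), cursors c1@2 c4@7 c2@9 c3@9, authorship .1.......2
After op 6 (insert('z')): buffer="ijzvgrbizexzzj" (len 14), cursors c1@3 c4@9 c2@13 c3@13, authorship .11.....4..232
After op 7 (insert('c')): buffer="ijzcvgrbizcexzzccj" (len 18), cursors c1@4 c4@11 c2@17 c3@17, authorship .111.....44..23232
After op 8 (delete): buffer="ijzvgrbizexzzj" (len 14), cursors c1@3 c4@9 c2@13 c3@13, authorship .11.....4..232

Answer: 3 13 13 9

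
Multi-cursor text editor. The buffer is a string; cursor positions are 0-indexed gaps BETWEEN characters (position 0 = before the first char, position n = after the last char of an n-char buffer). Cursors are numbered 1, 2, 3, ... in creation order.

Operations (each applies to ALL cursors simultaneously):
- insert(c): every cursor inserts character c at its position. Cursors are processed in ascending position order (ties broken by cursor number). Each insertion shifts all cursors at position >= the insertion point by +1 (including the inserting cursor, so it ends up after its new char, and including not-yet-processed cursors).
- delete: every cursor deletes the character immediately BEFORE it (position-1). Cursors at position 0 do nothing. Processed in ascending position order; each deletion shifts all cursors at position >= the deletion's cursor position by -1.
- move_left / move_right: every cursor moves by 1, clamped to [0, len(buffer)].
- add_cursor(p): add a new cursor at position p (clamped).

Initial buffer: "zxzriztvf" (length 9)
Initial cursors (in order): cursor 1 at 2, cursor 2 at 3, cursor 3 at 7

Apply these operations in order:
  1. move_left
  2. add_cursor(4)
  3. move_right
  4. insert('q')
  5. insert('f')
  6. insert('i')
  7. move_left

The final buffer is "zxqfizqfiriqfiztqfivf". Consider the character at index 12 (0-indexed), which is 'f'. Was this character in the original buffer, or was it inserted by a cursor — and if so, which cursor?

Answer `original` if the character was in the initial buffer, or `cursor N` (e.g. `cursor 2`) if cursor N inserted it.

After op 1 (move_left): buffer="zxzriztvf" (len 9), cursors c1@1 c2@2 c3@6, authorship .........
After op 2 (add_cursor(4)): buffer="zxzriztvf" (len 9), cursors c1@1 c2@2 c4@4 c3@6, authorship .........
After op 3 (move_right): buffer="zxzriztvf" (len 9), cursors c1@2 c2@3 c4@5 c3@7, authorship .........
After op 4 (insert('q')): buffer="zxqzqriqztqvf" (len 13), cursors c1@3 c2@5 c4@8 c3@11, authorship ..1.2..4..3..
After op 5 (insert('f')): buffer="zxqfzqfriqfztqfvf" (len 17), cursors c1@4 c2@7 c4@11 c3@15, authorship ..11.22..44..33..
After op 6 (insert('i')): buffer="zxqfizqfiriqfiztqfivf" (len 21), cursors c1@5 c2@9 c4@14 c3@19, authorship ..111.222..444..333..
After op 7 (move_left): buffer="zxqfizqfiriqfiztqfivf" (len 21), cursors c1@4 c2@8 c4@13 c3@18, authorship ..111.222..444..333..
Authorship (.=original, N=cursor N): . . 1 1 1 . 2 2 2 . . 4 4 4 . . 3 3 3 . .
Index 12: author = 4

Answer: cursor 4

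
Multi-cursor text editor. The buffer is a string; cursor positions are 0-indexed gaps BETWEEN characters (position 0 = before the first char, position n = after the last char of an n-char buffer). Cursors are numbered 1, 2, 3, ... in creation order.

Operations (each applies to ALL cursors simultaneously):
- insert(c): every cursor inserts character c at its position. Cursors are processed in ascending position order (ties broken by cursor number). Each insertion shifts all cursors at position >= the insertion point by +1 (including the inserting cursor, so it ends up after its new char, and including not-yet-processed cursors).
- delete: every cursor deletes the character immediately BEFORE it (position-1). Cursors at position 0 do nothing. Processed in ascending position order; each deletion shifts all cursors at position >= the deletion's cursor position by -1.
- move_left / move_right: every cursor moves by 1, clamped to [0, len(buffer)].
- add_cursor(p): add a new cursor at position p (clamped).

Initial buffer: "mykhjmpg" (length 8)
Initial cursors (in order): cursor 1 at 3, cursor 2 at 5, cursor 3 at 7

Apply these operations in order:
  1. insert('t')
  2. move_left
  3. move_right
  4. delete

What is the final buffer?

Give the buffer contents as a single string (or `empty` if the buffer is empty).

Answer: mykhjmpg

Derivation:
After op 1 (insert('t')): buffer="mykthjtmptg" (len 11), cursors c1@4 c2@7 c3@10, authorship ...1..2..3.
After op 2 (move_left): buffer="mykthjtmptg" (len 11), cursors c1@3 c2@6 c3@9, authorship ...1..2..3.
After op 3 (move_right): buffer="mykthjtmptg" (len 11), cursors c1@4 c2@7 c3@10, authorship ...1..2..3.
After op 4 (delete): buffer="mykhjmpg" (len 8), cursors c1@3 c2@5 c3@7, authorship ........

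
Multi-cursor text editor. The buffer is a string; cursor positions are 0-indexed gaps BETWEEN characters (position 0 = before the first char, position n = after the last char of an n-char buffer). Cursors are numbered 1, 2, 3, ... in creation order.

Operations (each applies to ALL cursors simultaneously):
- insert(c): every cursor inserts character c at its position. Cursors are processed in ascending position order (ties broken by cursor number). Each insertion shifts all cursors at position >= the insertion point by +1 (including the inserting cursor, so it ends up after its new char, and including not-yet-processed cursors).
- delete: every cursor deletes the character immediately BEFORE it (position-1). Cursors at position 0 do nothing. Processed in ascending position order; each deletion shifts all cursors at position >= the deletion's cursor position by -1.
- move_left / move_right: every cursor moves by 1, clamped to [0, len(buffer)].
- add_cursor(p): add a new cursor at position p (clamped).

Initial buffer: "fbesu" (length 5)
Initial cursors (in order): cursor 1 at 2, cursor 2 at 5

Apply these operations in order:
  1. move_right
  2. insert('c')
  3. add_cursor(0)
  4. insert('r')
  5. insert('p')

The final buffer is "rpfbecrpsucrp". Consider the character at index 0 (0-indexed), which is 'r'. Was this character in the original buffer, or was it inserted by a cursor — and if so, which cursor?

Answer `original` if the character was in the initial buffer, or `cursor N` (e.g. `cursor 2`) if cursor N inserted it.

After op 1 (move_right): buffer="fbesu" (len 5), cursors c1@3 c2@5, authorship .....
After op 2 (insert('c')): buffer="fbecsuc" (len 7), cursors c1@4 c2@7, authorship ...1..2
After op 3 (add_cursor(0)): buffer="fbecsuc" (len 7), cursors c3@0 c1@4 c2@7, authorship ...1..2
After op 4 (insert('r')): buffer="rfbecrsucr" (len 10), cursors c3@1 c1@6 c2@10, authorship 3...11..22
After op 5 (insert('p')): buffer="rpfbecrpsucrp" (len 13), cursors c3@2 c1@8 c2@13, authorship 33...111..222
Authorship (.=original, N=cursor N): 3 3 . . . 1 1 1 . . 2 2 2
Index 0: author = 3

Answer: cursor 3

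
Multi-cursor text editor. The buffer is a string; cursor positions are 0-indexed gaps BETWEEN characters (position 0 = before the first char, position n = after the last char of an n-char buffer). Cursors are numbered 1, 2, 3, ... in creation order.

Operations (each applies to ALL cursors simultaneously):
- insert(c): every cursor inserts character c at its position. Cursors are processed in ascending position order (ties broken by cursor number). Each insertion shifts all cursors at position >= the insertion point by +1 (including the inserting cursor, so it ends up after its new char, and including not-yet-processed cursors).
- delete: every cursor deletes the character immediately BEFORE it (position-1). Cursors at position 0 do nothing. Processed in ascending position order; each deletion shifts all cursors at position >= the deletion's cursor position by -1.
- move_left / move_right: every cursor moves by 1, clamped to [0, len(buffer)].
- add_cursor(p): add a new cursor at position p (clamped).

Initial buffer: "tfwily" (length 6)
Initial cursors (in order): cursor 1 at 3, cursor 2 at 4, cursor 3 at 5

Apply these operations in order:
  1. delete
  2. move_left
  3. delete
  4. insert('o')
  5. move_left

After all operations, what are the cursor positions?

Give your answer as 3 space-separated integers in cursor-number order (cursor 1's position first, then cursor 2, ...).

Answer: 2 2 2

Derivation:
After op 1 (delete): buffer="tfy" (len 3), cursors c1@2 c2@2 c3@2, authorship ...
After op 2 (move_left): buffer="tfy" (len 3), cursors c1@1 c2@1 c3@1, authorship ...
After op 3 (delete): buffer="fy" (len 2), cursors c1@0 c2@0 c3@0, authorship ..
After op 4 (insert('o')): buffer="ooofy" (len 5), cursors c1@3 c2@3 c3@3, authorship 123..
After op 5 (move_left): buffer="ooofy" (len 5), cursors c1@2 c2@2 c3@2, authorship 123..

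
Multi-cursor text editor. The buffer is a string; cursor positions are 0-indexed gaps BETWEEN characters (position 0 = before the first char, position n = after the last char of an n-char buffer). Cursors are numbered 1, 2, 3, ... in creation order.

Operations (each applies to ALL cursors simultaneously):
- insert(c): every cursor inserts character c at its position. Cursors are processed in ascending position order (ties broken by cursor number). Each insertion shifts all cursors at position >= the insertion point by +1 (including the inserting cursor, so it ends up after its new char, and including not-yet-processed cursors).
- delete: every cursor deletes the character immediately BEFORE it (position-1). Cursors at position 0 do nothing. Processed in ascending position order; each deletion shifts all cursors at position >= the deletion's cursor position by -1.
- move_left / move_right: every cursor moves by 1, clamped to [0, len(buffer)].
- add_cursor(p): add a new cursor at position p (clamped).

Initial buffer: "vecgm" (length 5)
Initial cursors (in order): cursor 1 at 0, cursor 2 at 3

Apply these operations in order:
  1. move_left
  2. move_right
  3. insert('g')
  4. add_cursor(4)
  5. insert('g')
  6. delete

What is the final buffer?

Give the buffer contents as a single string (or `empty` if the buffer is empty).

Answer: vgecggm

Derivation:
After op 1 (move_left): buffer="vecgm" (len 5), cursors c1@0 c2@2, authorship .....
After op 2 (move_right): buffer="vecgm" (len 5), cursors c1@1 c2@3, authorship .....
After op 3 (insert('g')): buffer="vgecggm" (len 7), cursors c1@2 c2@5, authorship .1..2..
After op 4 (add_cursor(4)): buffer="vgecggm" (len 7), cursors c1@2 c3@4 c2@5, authorship .1..2..
After op 5 (insert('g')): buffer="vggecggggm" (len 10), cursors c1@3 c3@6 c2@8, authorship .11..322..
After op 6 (delete): buffer="vgecggm" (len 7), cursors c1@2 c3@4 c2@5, authorship .1..2..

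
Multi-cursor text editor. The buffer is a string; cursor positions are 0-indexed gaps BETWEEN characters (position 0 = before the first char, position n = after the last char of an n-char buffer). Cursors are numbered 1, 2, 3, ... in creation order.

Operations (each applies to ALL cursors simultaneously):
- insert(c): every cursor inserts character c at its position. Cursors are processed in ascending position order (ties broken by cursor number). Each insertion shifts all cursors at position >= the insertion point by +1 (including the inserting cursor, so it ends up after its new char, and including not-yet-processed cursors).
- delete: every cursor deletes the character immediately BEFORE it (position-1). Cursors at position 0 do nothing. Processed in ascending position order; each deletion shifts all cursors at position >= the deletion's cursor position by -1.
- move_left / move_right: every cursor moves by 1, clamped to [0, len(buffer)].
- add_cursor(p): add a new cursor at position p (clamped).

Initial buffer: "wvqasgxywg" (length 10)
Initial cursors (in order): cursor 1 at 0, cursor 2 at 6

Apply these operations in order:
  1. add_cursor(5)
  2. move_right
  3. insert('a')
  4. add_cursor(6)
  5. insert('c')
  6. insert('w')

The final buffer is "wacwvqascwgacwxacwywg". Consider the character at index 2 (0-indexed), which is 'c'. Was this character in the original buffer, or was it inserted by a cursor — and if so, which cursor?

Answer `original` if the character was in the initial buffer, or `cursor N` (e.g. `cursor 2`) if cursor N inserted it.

After op 1 (add_cursor(5)): buffer="wvqasgxywg" (len 10), cursors c1@0 c3@5 c2@6, authorship ..........
After op 2 (move_right): buffer="wvqasgxywg" (len 10), cursors c1@1 c3@6 c2@7, authorship ..........
After op 3 (insert('a')): buffer="wavqasgaxaywg" (len 13), cursors c1@2 c3@8 c2@10, authorship .1.....3.2...
After op 4 (add_cursor(6)): buffer="wavqasgaxaywg" (len 13), cursors c1@2 c4@6 c3@8 c2@10, authorship .1.....3.2...
After op 5 (insert('c')): buffer="wacvqascgacxacywg" (len 17), cursors c1@3 c4@8 c3@11 c2@14, authorship .11....4.33.22...
After op 6 (insert('w')): buffer="wacwvqascwgacwxacwywg" (len 21), cursors c1@4 c4@10 c3@14 c2@18, authorship .111....44.333.222...
Authorship (.=original, N=cursor N): . 1 1 1 . . . . 4 4 . 3 3 3 . 2 2 2 . . .
Index 2: author = 1

Answer: cursor 1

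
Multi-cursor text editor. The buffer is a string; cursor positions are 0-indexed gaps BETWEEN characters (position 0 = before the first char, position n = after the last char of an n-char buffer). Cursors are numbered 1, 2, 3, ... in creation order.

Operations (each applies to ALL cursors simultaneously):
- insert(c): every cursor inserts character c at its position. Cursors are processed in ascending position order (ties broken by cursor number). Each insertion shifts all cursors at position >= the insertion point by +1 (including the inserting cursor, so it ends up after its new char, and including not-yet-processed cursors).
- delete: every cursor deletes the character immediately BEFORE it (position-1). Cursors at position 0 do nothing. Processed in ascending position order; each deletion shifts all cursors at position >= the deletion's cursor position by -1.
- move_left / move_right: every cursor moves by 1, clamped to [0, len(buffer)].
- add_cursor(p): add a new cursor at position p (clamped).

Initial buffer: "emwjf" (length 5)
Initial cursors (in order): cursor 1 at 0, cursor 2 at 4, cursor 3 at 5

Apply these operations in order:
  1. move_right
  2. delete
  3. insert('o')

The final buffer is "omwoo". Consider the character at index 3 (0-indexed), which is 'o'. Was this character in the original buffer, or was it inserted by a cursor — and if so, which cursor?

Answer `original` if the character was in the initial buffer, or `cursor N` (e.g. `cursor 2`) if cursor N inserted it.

Answer: cursor 2

Derivation:
After op 1 (move_right): buffer="emwjf" (len 5), cursors c1@1 c2@5 c3@5, authorship .....
After op 2 (delete): buffer="mw" (len 2), cursors c1@0 c2@2 c3@2, authorship ..
After op 3 (insert('o')): buffer="omwoo" (len 5), cursors c1@1 c2@5 c3@5, authorship 1..23
Authorship (.=original, N=cursor N): 1 . . 2 3
Index 3: author = 2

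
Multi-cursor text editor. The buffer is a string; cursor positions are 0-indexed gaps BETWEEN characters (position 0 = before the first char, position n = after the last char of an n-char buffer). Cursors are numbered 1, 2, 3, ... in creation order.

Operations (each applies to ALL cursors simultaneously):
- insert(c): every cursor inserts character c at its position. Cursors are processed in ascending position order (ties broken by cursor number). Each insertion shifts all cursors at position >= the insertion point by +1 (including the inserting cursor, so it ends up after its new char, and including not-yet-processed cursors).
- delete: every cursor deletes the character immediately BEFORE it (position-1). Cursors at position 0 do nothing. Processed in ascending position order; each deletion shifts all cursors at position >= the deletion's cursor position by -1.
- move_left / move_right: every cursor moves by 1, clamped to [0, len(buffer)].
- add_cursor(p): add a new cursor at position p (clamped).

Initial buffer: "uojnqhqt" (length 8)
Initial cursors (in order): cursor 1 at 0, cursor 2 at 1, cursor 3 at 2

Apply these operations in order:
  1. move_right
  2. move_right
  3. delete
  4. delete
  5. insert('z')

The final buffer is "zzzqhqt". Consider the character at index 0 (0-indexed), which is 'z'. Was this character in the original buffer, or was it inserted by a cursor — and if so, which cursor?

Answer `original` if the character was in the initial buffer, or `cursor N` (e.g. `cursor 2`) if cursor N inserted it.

Answer: cursor 1

Derivation:
After op 1 (move_right): buffer="uojnqhqt" (len 8), cursors c1@1 c2@2 c3@3, authorship ........
After op 2 (move_right): buffer="uojnqhqt" (len 8), cursors c1@2 c2@3 c3@4, authorship ........
After op 3 (delete): buffer="uqhqt" (len 5), cursors c1@1 c2@1 c3@1, authorship .....
After op 4 (delete): buffer="qhqt" (len 4), cursors c1@0 c2@0 c3@0, authorship ....
After op 5 (insert('z')): buffer="zzzqhqt" (len 7), cursors c1@3 c2@3 c3@3, authorship 123....
Authorship (.=original, N=cursor N): 1 2 3 . . . .
Index 0: author = 1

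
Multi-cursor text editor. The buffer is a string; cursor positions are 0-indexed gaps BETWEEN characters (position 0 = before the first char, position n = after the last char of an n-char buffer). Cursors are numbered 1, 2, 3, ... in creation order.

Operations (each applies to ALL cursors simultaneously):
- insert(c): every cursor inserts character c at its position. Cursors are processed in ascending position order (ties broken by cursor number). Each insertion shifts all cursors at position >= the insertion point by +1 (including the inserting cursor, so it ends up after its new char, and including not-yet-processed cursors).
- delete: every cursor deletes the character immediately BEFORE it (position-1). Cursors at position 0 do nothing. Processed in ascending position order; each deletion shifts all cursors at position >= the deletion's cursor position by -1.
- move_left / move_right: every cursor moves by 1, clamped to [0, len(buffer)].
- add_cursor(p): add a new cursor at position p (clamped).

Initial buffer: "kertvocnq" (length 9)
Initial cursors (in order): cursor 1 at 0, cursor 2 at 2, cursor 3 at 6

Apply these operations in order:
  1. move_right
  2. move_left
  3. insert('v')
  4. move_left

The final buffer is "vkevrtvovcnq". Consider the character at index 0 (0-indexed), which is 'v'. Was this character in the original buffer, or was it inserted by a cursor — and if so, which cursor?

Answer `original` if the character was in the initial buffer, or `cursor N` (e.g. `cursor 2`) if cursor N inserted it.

After op 1 (move_right): buffer="kertvocnq" (len 9), cursors c1@1 c2@3 c3@7, authorship .........
After op 2 (move_left): buffer="kertvocnq" (len 9), cursors c1@0 c2@2 c3@6, authorship .........
After op 3 (insert('v')): buffer="vkevrtvovcnq" (len 12), cursors c1@1 c2@4 c3@9, authorship 1..2....3...
After op 4 (move_left): buffer="vkevrtvovcnq" (len 12), cursors c1@0 c2@3 c3@8, authorship 1..2....3...
Authorship (.=original, N=cursor N): 1 . . 2 . . . . 3 . . .
Index 0: author = 1

Answer: cursor 1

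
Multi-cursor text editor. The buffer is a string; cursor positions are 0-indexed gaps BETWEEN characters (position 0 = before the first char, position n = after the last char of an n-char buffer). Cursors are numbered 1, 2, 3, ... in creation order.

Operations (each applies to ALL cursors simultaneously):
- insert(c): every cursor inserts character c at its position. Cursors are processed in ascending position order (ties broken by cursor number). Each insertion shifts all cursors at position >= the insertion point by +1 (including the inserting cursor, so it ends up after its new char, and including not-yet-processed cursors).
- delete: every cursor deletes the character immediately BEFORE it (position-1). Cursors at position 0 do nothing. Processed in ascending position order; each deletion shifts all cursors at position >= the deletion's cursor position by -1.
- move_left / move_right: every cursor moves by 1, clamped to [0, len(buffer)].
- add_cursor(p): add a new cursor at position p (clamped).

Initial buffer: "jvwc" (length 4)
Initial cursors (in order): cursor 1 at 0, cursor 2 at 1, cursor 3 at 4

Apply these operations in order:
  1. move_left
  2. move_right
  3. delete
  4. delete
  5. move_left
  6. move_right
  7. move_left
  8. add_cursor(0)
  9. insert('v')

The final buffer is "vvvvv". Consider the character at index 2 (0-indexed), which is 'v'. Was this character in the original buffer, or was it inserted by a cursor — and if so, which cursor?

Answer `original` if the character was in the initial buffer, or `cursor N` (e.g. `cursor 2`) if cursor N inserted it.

After op 1 (move_left): buffer="jvwc" (len 4), cursors c1@0 c2@0 c3@3, authorship ....
After op 2 (move_right): buffer="jvwc" (len 4), cursors c1@1 c2@1 c3@4, authorship ....
After op 3 (delete): buffer="vw" (len 2), cursors c1@0 c2@0 c3@2, authorship ..
After op 4 (delete): buffer="v" (len 1), cursors c1@0 c2@0 c3@1, authorship .
After op 5 (move_left): buffer="v" (len 1), cursors c1@0 c2@0 c3@0, authorship .
After op 6 (move_right): buffer="v" (len 1), cursors c1@1 c2@1 c3@1, authorship .
After op 7 (move_left): buffer="v" (len 1), cursors c1@0 c2@0 c3@0, authorship .
After op 8 (add_cursor(0)): buffer="v" (len 1), cursors c1@0 c2@0 c3@0 c4@0, authorship .
After op 9 (insert('v')): buffer="vvvvv" (len 5), cursors c1@4 c2@4 c3@4 c4@4, authorship 1234.
Authorship (.=original, N=cursor N): 1 2 3 4 .
Index 2: author = 3

Answer: cursor 3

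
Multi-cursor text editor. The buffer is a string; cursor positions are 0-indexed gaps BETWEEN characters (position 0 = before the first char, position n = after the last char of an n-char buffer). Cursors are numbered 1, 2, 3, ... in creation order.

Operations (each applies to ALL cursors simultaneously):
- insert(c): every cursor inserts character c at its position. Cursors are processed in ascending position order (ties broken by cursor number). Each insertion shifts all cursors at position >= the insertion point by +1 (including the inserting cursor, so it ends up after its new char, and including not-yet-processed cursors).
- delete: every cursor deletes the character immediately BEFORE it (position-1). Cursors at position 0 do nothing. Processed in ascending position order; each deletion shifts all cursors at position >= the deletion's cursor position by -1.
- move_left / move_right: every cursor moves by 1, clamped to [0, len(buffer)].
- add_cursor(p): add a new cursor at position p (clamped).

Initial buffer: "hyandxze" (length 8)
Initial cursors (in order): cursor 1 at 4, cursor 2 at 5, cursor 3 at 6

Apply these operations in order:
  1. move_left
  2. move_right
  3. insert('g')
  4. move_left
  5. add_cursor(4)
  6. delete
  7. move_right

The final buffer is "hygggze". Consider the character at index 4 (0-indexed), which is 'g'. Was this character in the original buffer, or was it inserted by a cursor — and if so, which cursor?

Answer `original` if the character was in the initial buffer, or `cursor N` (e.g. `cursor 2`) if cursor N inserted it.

After op 1 (move_left): buffer="hyandxze" (len 8), cursors c1@3 c2@4 c3@5, authorship ........
After op 2 (move_right): buffer="hyandxze" (len 8), cursors c1@4 c2@5 c3@6, authorship ........
After op 3 (insert('g')): buffer="hyangdgxgze" (len 11), cursors c1@5 c2@7 c3@9, authorship ....1.2.3..
After op 4 (move_left): buffer="hyangdgxgze" (len 11), cursors c1@4 c2@6 c3@8, authorship ....1.2.3..
After op 5 (add_cursor(4)): buffer="hyangdgxgze" (len 11), cursors c1@4 c4@4 c2@6 c3@8, authorship ....1.2.3..
After op 6 (delete): buffer="hygggze" (len 7), cursors c1@2 c4@2 c2@3 c3@4, authorship ..123..
After op 7 (move_right): buffer="hygggze" (len 7), cursors c1@3 c4@3 c2@4 c3@5, authorship ..123..
Authorship (.=original, N=cursor N): . . 1 2 3 . .
Index 4: author = 3

Answer: cursor 3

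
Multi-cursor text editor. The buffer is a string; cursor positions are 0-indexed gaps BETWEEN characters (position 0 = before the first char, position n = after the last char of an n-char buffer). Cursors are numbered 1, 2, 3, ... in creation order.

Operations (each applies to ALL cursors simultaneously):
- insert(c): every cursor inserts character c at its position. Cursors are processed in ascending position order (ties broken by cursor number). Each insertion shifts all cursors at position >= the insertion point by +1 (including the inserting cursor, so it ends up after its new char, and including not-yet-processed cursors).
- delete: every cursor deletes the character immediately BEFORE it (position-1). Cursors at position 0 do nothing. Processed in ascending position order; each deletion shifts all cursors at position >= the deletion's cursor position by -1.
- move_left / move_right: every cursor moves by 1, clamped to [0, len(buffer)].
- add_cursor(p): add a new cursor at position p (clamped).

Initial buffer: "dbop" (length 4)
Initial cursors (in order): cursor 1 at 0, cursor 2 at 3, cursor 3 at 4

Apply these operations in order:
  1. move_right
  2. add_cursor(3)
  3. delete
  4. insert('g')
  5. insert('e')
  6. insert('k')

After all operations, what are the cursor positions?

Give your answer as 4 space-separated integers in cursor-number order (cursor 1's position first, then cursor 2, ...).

After op 1 (move_right): buffer="dbop" (len 4), cursors c1@1 c2@4 c3@4, authorship ....
After op 2 (add_cursor(3)): buffer="dbop" (len 4), cursors c1@1 c4@3 c2@4 c3@4, authorship ....
After op 3 (delete): buffer="" (len 0), cursors c1@0 c2@0 c3@0 c4@0, authorship 
After op 4 (insert('g')): buffer="gggg" (len 4), cursors c1@4 c2@4 c3@4 c4@4, authorship 1234
After op 5 (insert('e')): buffer="ggggeeee" (len 8), cursors c1@8 c2@8 c3@8 c4@8, authorship 12341234
After op 6 (insert('k')): buffer="ggggeeeekkkk" (len 12), cursors c1@12 c2@12 c3@12 c4@12, authorship 123412341234

Answer: 12 12 12 12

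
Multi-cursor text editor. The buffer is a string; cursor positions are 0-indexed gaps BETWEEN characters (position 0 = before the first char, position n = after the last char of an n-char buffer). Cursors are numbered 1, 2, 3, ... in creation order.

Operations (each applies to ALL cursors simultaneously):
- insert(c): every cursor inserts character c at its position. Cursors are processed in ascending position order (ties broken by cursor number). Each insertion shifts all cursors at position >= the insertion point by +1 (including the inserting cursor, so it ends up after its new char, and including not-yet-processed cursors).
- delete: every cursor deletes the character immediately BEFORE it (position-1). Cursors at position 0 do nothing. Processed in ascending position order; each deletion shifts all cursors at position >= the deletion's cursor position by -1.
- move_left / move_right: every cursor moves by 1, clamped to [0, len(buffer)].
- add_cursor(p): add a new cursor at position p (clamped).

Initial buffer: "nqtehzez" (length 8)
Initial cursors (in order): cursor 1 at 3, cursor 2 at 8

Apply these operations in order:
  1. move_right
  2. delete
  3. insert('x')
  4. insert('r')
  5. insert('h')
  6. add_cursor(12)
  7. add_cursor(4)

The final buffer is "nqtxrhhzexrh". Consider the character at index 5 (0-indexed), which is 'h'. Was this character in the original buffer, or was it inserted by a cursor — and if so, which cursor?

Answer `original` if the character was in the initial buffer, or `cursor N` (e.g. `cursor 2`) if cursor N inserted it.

After op 1 (move_right): buffer="nqtehzez" (len 8), cursors c1@4 c2@8, authorship ........
After op 2 (delete): buffer="nqthze" (len 6), cursors c1@3 c2@6, authorship ......
After op 3 (insert('x')): buffer="nqtxhzex" (len 8), cursors c1@4 c2@8, authorship ...1...2
After op 4 (insert('r')): buffer="nqtxrhzexr" (len 10), cursors c1@5 c2@10, authorship ...11...22
After op 5 (insert('h')): buffer="nqtxrhhzexrh" (len 12), cursors c1@6 c2@12, authorship ...111...222
After op 6 (add_cursor(12)): buffer="nqtxrhhzexrh" (len 12), cursors c1@6 c2@12 c3@12, authorship ...111...222
After op 7 (add_cursor(4)): buffer="nqtxrhhzexrh" (len 12), cursors c4@4 c1@6 c2@12 c3@12, authorship ...111...222
Authorship (.=original, N=cursor N): . . . 1 1 1 . . . 2 2 2
Index 5: author = 1

Answer: cursor 1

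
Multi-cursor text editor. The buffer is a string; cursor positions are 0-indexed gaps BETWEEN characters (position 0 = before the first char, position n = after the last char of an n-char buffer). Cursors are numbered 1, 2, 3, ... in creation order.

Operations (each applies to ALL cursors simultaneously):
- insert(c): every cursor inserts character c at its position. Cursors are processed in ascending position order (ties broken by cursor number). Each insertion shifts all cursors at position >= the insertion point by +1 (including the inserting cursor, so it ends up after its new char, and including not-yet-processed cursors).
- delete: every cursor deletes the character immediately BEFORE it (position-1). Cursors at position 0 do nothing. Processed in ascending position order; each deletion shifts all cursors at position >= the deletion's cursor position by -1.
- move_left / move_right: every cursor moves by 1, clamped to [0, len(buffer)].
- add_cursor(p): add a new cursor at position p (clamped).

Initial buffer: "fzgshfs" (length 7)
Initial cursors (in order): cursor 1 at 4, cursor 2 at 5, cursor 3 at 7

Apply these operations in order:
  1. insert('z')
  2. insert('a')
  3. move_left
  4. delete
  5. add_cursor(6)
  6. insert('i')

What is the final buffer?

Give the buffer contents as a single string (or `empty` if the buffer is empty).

After op 1 (insert('z')): buffer="fzgszhzfsz" (len 10), cursors c1@5 c2@7 c3@10, authorship ....1.2..3
After op 2 (insert('a')): buffer="fzgszahzafsza" (len 13), cursors c1@6 c2@9 c3@13, authorship ....11.22..33
After op 3 (move_left): buffer="fzgszahzafsza" (len 13), cursors c1@5 c2@8 c3@12, authorship ....11.22..33
After op 4 (delete): buffer="fzgsahafsa" (len 10), cursors c1@4 c2@6 c3@9, authorship ....1.2..3
After op 5 (add_cursor(6)): buffer="fzgsahafsa" (len 10), cursors c1@4 c2@6 c4@6 c3@9, authorship ....1.2..3
After op 6 (insert('i')): buffer="fzgsiahiiafsia" (len 14), cursors c1@5 c2@9 c4@9 c3@13, authorship ....11.242..33

Answer: fzgsiahiiafsia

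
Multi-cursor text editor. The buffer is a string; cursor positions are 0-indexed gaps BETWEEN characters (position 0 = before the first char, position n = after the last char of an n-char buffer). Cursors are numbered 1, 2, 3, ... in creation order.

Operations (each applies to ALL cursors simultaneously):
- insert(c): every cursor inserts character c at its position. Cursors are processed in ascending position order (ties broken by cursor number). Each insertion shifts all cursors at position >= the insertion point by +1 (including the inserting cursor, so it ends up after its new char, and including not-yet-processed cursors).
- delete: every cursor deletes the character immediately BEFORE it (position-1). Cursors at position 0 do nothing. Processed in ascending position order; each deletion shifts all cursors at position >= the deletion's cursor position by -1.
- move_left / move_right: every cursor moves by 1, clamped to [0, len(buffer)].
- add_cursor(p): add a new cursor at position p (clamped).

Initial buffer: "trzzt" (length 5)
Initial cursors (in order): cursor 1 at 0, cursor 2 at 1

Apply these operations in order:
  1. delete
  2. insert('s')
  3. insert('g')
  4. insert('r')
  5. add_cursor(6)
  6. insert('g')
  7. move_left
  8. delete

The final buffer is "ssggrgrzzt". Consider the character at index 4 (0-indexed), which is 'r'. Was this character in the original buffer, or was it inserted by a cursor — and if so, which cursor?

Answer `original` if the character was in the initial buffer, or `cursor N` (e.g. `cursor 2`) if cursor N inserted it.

Answer: cursor 1

Derivation:
After op 1 (delete): buffer="rzzt" (len 4), cursors c1@0 c2@0, authorship ....
After op 2 (insert('s')): buffer="ssrzzt" (len 6), cursors c1@2 c2@2, authorship 12....
After op 3 (insert('g')): buffer="ssggrzzt" (len 8), cursors c1@4 c2@4, authorship 1212....
After op 4 (insert('r')): buffer="ssggrrrzzt" (len 10), cursors c1@6 c2@6, authorship 121212....
After op 5 (add_cursor(6)): buffer="ssggrrrzzt" (len 10), cursors c1@6 c2@6 c3@6, authorship 121212....
After op 6 (insert('g')): buffer="ssggrrgggrzzt" (len 13), cursors c1@9 c2@9 c3@9, authorship 121212123....
After op 7 (move_left): buffer="ssggrrgggrzzt" (len 13), cursors c1@8 c2@8 c3@8, authorship 121212123....
After op 8 (delete): buffer="ssggrgrzzt" (len 10), cursors c1@5 c2@5 c3@5, authorship 121213....
Authorship (.=original, N=cursor N): 1 2 1 2 1 3 . . . .
Index 4: author = 1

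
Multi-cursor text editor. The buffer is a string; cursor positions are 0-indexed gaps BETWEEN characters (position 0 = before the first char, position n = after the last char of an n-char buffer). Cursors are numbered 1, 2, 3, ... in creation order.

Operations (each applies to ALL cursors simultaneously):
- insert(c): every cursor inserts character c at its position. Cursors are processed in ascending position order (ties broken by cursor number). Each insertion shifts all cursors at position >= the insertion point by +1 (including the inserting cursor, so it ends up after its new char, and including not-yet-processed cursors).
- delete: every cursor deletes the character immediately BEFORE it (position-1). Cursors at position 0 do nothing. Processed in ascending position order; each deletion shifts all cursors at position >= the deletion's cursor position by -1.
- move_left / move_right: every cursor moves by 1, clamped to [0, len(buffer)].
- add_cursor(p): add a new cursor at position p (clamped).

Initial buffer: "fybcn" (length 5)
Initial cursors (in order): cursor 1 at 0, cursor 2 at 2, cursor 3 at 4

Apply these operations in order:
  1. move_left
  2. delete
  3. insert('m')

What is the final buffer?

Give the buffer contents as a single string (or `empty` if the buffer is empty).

After op 1 (move_left): buffer="fybcn" (len 5), cursors c1@0 c2@1 c3@3, authorship .....
After op 2 (delete): buffer="ycn" (len 3), cursors c1@0 c2@0 c3@1, authorship ...
After op 3 (insert('m')): buffer="mmymcn" (len 6), cursors c1@2 c2@2 c3@4, authorship 12.3..

Answer: mmymcn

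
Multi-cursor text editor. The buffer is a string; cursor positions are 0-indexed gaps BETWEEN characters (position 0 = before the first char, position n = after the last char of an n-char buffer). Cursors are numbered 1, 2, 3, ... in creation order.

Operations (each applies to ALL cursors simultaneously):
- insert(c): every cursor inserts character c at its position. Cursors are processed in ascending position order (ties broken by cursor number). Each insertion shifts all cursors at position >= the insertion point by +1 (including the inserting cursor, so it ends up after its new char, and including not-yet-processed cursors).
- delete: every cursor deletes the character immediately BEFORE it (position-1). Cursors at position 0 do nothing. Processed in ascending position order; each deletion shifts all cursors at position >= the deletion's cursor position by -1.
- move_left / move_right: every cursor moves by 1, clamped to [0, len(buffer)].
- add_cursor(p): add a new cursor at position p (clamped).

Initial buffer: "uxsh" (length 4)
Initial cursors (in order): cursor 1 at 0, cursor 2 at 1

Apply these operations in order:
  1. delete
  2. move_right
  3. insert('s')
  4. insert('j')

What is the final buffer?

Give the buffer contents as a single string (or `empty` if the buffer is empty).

After op 1 (delete): buffer="xsh" (len 3), cursors c1@0 c2@0, authorship ...
After op 2 (move_right): buffer="xsh" (len 3), cursors c1@1 c2@1, authorship ...
After op 3 (insert('s')): buffer="xsssh" (len 5), cursors c1@3 c2@3, authorship .12..
After op 4 (insert('j')): buffer="xssjjsh" (len 7), cursors c1@5 c2@5, authorship .1212..

Answer: xssjjsh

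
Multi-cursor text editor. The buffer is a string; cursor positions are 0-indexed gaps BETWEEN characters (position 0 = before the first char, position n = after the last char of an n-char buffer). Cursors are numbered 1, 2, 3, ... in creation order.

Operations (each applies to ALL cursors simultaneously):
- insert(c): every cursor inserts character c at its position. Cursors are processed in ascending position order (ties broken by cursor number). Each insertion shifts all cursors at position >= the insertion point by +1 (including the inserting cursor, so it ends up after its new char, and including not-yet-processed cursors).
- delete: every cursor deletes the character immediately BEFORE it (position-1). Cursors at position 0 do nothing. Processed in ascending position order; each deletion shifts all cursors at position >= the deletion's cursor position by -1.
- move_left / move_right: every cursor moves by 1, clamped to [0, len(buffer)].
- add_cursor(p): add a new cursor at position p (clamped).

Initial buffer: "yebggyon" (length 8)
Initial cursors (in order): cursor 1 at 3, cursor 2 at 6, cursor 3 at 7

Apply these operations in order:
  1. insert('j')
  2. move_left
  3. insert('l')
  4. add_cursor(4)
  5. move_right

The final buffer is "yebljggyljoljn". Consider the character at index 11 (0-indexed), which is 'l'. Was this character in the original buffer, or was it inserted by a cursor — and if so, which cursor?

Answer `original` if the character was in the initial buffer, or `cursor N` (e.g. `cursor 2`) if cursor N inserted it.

Answer: cursor 3

Derivation:
After op 1 (insert('j')): buffer="yebjggyjojn" (len 11), cursors c1@4 c2@8 c3@10, authorship ...1...2.3.
After op 2 (move_left): buffer="yebjggyjojn" (len 11), cursors c1@3 c2@7 c3@9, authorship ...1...2.3.
After op 3 (insert('l')): buffer="yebljggyljoljn" (len 14), cursors c1@4 c2@9 c3@12, authorship ...11...22.33.
After op 4 (add_cursor(4)): buffer="yebljggyljoljn" (len 14), cursors c1@4 c4@4 c2@9 c3@12, authorship ...11...22.33.
After op 5 (move_right): buffer="yebljggyljoljn" (len 14), cursors c1@5 c4@5 c2@10 c3@13, authorship ...11...22.33.
Authorship (.=original, N=cursor N): . . . 1 1 . . . 2 2 . 3 3 .
Index 11: author = 3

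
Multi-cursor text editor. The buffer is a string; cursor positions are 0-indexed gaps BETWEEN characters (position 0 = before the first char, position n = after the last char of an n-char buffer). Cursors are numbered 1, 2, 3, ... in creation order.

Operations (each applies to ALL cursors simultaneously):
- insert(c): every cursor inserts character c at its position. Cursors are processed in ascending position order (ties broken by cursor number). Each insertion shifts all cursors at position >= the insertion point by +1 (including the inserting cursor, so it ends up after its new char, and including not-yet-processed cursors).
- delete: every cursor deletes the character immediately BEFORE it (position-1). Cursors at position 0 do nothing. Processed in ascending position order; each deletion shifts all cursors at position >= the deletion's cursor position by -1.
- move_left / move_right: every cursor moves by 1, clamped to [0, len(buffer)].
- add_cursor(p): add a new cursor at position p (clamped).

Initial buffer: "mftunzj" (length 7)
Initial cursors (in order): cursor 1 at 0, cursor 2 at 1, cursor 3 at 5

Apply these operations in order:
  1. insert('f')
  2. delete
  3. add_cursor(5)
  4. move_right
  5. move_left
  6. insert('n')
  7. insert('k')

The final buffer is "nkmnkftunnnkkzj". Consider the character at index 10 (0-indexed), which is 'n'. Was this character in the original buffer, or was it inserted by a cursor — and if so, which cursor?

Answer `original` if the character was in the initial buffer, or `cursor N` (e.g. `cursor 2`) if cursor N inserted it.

After op 1 (insert('f')): buffer="fmfftunfzj" (len 10), cursors c1@1 c2@3 c3@8, authorship 1.2....3..
After op 2 (delete): buffer="mftunzj" (len 7), cursors c1@0 c2@1 c3@5, authorship .......
After op 3 (add_cursor(5)): buffer="mftunzj" (len 7), cursors c1@0 c2@1 c3@5 c4@5, authorship .......
After op 4 (move_right): buffer="mftunzj" (len 7), cursors c1@1 c2@2 c3@6 c4@6, authorship .......
After op 5 (move_left): buffer="mftunzj" (len 7), cursors c1@0 c2@1 c3@5 c4@5, authorship .......
After op 6 (insert('n')): buffer="nmnftunnnzj" (len 11), cursors c1@1 c2@3 c3@9 c4@9, authorship 1.2....34..
After op 7 (insert('k')): buffer="nkmnkftunnnkkzj" (len 15), cursors c1@2 c2@5 c3@13 c4@13, authorship 11.22....3434..
Authorship (.=original, N=cursor N): 1 1 . 2 2 . . . . 3 4 3 4 . .
Index 10: author = 4

Answer: cursor 4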